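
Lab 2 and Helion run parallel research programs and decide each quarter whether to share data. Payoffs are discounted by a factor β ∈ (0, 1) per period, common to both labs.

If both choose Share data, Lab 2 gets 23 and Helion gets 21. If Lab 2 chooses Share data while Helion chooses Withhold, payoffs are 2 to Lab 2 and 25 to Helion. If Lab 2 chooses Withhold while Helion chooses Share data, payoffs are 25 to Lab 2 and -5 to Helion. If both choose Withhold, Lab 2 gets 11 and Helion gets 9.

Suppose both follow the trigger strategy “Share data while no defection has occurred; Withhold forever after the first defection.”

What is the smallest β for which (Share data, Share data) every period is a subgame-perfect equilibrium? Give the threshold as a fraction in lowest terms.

1/4

Lab 2's threshold: (25−23)/(25−11) = 1/7.
Helion's threshold: (25−21)/(25−9) = 1/4.
1/7 < 1/4, so Helion binds and β* = 1/4.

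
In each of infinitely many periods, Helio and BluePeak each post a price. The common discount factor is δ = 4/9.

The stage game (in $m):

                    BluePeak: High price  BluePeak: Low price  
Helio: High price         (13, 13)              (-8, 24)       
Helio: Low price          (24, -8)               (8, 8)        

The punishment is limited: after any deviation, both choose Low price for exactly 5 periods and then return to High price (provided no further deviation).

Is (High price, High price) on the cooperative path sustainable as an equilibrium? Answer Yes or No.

No

Comparing payoff streams over the 6 periods until play realigns: cooperate → 13(1+δ+…+δ^5); deviate → 24 + 8(δ+…+δ^5).
Cooperation is sustained iff (13−8)(δ+…+δ^5) ≥ 24−13.
δ+…+δ^5 = 4/9·(1−(4/9)^5)/(1−4/9) = 0.7861, and (24−13)/(13−8) = 2.2000.
0.7861 < 2.2000, so cooperation is not sustainable.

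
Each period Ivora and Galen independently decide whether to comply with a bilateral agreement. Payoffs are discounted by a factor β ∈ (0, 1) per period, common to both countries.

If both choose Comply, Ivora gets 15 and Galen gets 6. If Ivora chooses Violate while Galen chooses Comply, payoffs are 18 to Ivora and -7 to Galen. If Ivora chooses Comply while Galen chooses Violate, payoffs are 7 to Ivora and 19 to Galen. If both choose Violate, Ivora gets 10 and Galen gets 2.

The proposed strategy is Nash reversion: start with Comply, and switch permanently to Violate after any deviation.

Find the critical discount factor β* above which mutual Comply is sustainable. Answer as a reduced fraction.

13/17

Ivora: cooperation gives 15 each period; deviation gives 18 once then 10 forever.
  15/(1−β) ≥ 18 + 10β/(1−β) ⇒ β ≥ 3/8.
Galen: cooperation gives 6 each period; deviation gives 19 once then 2 forever.
  β ≥ 13/17.
Both must hold, so the binding constraint is Galen's: β ≥ 13/17.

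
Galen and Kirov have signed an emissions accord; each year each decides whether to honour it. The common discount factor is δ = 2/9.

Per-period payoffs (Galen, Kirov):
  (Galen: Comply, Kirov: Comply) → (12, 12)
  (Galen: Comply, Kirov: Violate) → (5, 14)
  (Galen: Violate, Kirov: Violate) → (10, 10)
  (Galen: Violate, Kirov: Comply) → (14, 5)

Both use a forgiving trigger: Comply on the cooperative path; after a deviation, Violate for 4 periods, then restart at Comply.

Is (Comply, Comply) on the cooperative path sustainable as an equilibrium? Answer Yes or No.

No

IC: δ+…+δ^4 ≥ (14−12)/(12−10) = 1.
At δ = 2/9: partial sum = 0.2850 < 1.0000. Cooperation not sustainable.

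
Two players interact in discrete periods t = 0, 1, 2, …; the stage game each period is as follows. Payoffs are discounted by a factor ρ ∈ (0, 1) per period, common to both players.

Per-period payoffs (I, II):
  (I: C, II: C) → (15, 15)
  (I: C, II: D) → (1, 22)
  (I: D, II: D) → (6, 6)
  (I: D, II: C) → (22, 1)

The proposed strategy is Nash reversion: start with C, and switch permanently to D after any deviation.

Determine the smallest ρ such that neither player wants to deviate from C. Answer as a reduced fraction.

7/16

Under grim trigger the critical discount factor is (T−C)/(T−P) with T = 22, C = 15, P = 6.
ρ* = (22−15)/(22−6) = 7/16.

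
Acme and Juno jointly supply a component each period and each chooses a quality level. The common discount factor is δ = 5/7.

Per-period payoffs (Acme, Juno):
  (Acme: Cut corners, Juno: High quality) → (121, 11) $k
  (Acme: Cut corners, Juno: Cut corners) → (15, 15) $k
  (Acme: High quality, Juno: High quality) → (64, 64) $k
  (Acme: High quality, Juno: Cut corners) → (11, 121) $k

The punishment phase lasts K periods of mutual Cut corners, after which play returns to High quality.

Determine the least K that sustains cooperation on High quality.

No profitable deviation requires (64−15)(δ+…+δ^K) ≥ 121−64, i.e. δ+…+δ^K ≥ 57/49 ≈ 1.1633.
With δ = 5/7, the partial sums are K=1: 0.7143, K=2: 1.2245.
K = 2 is the first length at which the sum reaches 1.1633.

2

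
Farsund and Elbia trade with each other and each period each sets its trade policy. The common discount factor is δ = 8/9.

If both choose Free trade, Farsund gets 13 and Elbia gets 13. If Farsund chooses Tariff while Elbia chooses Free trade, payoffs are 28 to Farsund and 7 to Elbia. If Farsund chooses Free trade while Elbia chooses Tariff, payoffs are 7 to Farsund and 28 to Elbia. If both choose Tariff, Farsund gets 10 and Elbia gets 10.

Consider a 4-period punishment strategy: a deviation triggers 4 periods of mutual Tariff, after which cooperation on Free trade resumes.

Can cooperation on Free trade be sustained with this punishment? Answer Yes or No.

No

IC: δ+…+δ^4 ≥ (28−13)/(13−10) = 5.
At δ = 8/9: partial sum = 3.0056 < 5.0000. Cooperation not sustainable.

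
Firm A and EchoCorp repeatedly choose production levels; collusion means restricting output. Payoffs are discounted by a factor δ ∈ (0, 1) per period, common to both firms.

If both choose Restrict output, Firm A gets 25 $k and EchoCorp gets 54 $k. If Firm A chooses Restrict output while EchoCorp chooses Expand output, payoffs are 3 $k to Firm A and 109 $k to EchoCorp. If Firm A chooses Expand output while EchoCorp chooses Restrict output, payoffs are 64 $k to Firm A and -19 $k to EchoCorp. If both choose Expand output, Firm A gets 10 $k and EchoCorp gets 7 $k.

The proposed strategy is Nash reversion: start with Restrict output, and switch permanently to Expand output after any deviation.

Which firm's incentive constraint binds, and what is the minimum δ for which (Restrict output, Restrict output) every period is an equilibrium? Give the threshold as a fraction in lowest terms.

For Firm A: deviation gain 64−25 = 39, per-period punishment loss 25−10 = 15. IC gives δ ≥ 39/54 = 13/18.
For EchoCorp: gain 55, loss 47 per period, so δ ≥ 55/102.
The tighter constraint is Firm A's, so cooperation needs δ ≥ 13/18.

Firm A; δ ≥ 13/18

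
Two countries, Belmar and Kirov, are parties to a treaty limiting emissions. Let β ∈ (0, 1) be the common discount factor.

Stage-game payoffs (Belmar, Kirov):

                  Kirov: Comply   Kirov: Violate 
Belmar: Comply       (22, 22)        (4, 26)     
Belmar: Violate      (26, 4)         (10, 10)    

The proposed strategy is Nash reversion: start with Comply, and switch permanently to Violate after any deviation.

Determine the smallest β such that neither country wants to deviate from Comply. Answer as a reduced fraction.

22/(1−β) ≥ 26 + 10β/(1−β)
22 ≥ 26 − 16β
β ≥ 4/16 = 1/4.

1/4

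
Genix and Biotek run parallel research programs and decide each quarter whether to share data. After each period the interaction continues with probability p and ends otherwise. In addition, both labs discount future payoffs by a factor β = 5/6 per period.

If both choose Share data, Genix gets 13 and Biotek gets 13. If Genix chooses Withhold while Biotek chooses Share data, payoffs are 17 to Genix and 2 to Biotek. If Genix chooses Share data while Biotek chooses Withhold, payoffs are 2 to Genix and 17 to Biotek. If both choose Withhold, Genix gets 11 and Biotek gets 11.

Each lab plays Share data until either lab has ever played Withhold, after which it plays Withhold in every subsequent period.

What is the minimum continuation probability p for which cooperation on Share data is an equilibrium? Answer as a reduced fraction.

Expected continuation weight on next period's payoff is β·p = 5/6·p, which plays the role of the discount factor.
Cooperation requires 5/6·p ≥ (17−13)/(17−11) = 2/3, hence p ≥ 4/5.

4/5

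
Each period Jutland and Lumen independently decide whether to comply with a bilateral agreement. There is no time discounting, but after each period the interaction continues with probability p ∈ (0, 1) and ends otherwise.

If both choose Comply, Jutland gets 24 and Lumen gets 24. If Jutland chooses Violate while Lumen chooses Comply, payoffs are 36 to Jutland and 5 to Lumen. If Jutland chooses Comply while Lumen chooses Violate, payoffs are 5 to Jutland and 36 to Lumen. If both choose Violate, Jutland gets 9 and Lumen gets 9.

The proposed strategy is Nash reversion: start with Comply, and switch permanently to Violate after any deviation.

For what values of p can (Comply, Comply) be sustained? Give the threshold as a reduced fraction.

4/9

Expected cooperation value is 24 + p·24 + p²·24 + … = 24/(1−p); deviation gives 36 + p·9/(1−p).
24 ≥ 36(1−p) + 9p ⇒ 27p ≥ 12 ⇒ p ≥ 12/27 = 4/9.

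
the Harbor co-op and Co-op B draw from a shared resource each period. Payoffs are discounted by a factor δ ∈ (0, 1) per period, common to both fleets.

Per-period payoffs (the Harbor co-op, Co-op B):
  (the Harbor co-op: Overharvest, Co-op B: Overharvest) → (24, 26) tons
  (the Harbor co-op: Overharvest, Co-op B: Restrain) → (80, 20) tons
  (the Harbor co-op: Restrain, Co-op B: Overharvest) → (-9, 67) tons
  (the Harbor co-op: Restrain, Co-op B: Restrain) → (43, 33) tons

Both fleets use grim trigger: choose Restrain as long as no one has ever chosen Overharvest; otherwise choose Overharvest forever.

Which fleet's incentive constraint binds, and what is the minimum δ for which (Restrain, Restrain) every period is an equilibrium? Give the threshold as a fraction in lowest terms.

the Harbor co-op: cooperation gives 43 each period; deviation gives 80 once then 24 forever.
  43/(1−δ) ≥ 80 + 24δ/(1−δ) ⇒ δ ≥ 37/56.
Co-op B: cooperation gives 33 each period; deviation gives 67 once then 26 forever.
  δ ≥ 34/41.
Both must hold, so the binding constraint is Co-op B's: δ ≥ 34/41.

Co-op B; δ ≥ 34/41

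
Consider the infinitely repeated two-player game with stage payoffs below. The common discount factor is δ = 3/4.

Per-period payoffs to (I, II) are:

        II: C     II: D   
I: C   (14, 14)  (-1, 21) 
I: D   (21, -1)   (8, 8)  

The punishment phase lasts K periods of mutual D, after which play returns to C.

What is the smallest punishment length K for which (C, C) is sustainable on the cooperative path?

2

No profitable deviation requires (14−8)(δ+…+δ^K) ≥ 21−14, i.e. δ+…+δ^K ≥ 7/6 ≈ 1.1667.
With δ = 3/4, the partial sums are K=1: 0.7500, K=2: 1.3125.
K = 2 is the first length at which the sum reaches 1.1667.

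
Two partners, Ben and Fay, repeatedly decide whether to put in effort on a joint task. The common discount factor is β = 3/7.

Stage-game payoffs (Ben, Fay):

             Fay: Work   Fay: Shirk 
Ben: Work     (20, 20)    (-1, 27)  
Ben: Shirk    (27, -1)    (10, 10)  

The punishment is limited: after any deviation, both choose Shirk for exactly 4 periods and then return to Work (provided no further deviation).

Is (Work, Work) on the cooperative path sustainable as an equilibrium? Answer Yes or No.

Yes

IC: β+…+β^4 ≥ (27−20)/(20−10) = 7/10.
At β = 3/7: partial sum = 0.7247 ≥ 0.7000. Cooperation sustainable.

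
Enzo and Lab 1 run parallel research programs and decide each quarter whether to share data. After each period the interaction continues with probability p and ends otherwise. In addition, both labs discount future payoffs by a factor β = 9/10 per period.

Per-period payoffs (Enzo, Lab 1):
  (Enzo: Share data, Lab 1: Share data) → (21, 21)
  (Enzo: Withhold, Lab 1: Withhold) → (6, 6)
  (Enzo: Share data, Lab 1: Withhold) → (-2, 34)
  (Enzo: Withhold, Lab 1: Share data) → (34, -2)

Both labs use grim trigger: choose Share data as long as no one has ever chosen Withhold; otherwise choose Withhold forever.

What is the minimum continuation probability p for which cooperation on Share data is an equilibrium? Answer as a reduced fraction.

65/126

With continuation probability p and discount β, the effective per-period discount factor is βp.
Grim-trigger IC: βp ≥ (34−21)/(34−6) = 13/28.
So p ≥ (13/28)/(9/10) = 65/126.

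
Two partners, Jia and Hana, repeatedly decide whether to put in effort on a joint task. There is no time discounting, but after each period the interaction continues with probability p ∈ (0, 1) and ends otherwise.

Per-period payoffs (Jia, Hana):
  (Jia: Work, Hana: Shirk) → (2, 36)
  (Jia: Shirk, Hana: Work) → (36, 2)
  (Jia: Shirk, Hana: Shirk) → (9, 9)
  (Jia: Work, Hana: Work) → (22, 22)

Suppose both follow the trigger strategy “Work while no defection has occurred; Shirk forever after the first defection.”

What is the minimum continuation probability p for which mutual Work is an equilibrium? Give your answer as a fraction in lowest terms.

Expected cooperation value is 22 + p·22 + p²·22 + … = 22/(1−p); deviation gives 36 + p·9/(1−p).
22 ≥ 36(1−p) + 9p ⇒ 27p ≥ 14 ⇒ p ≥ 14/27.

14/27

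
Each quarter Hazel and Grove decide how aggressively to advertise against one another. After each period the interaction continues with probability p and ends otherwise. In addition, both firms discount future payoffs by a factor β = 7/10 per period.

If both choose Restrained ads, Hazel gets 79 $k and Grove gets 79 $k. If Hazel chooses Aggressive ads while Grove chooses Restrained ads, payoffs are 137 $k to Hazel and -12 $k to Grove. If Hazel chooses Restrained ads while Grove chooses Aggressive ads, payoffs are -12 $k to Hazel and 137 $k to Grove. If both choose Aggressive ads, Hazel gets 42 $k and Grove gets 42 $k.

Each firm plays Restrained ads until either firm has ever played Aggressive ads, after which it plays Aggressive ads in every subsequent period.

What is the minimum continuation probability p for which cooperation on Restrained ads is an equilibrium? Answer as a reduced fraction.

116/133

With continuation probability p and discount β, the effective per-period discount factor is βp.
Grim-trigger IC: βp ≥ (137−79)/(137−42) = 58/95.
So p ≥ (58/95)/(7/10) = 116/133.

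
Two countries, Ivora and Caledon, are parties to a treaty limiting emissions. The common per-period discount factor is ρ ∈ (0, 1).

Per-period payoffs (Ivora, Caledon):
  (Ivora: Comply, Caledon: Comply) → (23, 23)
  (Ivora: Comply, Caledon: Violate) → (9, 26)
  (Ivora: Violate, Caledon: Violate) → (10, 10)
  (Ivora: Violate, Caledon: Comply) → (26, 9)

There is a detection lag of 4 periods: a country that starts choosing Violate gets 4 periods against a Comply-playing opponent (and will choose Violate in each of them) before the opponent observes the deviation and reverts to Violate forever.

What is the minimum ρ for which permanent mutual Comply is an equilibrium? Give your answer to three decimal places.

0.658

Deviating for the 4 undetected periods gains 26−23 = 3 per period over cooperation, then loses 23−10 = 13 per period forever once punishment starts.
Gain: 3(1 + ρ + … + ρ^3); loss: 13·ρ^4/(1−ρ).
No profitable deviation ⇔ 3(1−ρ^4) ≤ 13·ρ^4, i.e. ρ^4 ≥ 3/(3+13) = 3/16.
Hence ρ ≥ (3/16)^(1/4) ≈ 0.658.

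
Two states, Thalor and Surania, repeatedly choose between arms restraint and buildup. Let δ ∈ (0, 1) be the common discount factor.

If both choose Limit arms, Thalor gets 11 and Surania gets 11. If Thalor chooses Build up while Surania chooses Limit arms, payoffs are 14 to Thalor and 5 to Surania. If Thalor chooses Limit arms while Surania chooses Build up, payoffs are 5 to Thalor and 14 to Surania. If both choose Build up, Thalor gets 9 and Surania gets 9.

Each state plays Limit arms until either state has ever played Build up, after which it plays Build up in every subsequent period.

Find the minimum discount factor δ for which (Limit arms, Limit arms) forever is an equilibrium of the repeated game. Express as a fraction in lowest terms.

3/5

11/(1−δ) ≥ 14 + 9δ/(1−δ)
11 ≥ 14 − 5δ
δ ≥ 3/5.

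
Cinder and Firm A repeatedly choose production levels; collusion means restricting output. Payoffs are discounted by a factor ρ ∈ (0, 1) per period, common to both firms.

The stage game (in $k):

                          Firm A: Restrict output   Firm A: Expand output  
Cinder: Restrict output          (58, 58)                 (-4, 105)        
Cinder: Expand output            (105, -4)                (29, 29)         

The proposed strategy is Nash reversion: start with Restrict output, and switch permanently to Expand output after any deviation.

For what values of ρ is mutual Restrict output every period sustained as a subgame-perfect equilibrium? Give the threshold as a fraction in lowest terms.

Under grim trigger the critical discount factor is (T−C)/(T−P) with T = 105, C = 58, P = 29.
ρ* = (105−58)/(105−29) = 47/76.

47/76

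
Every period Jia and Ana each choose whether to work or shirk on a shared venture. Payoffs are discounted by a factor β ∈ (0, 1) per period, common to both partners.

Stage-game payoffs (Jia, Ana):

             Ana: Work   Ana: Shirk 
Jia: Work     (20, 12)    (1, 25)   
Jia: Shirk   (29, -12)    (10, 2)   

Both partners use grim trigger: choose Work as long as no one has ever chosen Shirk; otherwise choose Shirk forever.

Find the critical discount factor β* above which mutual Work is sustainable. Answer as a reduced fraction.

13/23

Jia: cooperation gives 20 each period; deviation gives 29 once then 10 forever.
  20/(1−β) ≥ 29 + 10β/(1−β) ⇒ β ≥ 9/19.
Ana: cooperation gives 12 each period; deviation gives 25 once then 2 forever.
  β ≥ 13/23.
Both must hold, so the binding constraint is Ana's: β ≥ 13/23.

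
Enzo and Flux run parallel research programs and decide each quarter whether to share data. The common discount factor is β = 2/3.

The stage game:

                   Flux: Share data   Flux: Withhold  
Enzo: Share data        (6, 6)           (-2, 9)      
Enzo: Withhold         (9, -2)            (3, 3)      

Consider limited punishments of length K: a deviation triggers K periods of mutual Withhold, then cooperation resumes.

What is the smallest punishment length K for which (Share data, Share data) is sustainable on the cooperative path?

No profitable deviation requires (6−3)(β+…+β^K) ≥ 9−6, i.e. β+…+β^K ≥ 1 ≈ 1.0000.
With β = 2/3, the partial sums are K=1: 0.6667, K=2: 1.1111.
K = 2 is the first length at which the sum reaches 1.0000.

2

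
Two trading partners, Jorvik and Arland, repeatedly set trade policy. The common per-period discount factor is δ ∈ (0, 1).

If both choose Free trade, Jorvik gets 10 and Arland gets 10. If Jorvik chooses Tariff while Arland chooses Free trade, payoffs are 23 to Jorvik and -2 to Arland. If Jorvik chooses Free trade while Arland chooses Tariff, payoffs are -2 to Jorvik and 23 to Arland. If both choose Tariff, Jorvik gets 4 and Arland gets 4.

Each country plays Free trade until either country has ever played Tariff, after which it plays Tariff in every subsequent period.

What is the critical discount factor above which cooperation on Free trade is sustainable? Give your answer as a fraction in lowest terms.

One-period gain from deviating is 23 − 10 = 13. The loss is 10 − 4 = 6 in every subsequent period, with present value 6·δ/(1−δ).
Deviation is unprofitable when 6·δ/(1−δ) ≥ 13, i.e. δ/(1−δ) ≥ 13/6.
Equivalently δ ≥ 13/(13+6) = 13/19.

13/19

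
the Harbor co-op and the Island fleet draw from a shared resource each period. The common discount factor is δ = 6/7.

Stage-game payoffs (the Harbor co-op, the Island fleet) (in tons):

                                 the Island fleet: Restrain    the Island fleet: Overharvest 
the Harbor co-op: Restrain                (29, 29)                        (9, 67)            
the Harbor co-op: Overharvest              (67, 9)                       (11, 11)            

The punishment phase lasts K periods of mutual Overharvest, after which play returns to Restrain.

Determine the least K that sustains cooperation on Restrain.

Need Σ_{k=1}^{K} δ^k ≥ (67−29)/(29−11) = 2.1111 at δ = 6/7.
At K = 2 the sum is 1.5918 < 2.1111; at K = 3 it is 2.2216 ≥ 2.1111.
So the minimum punishment length is K = 3.

3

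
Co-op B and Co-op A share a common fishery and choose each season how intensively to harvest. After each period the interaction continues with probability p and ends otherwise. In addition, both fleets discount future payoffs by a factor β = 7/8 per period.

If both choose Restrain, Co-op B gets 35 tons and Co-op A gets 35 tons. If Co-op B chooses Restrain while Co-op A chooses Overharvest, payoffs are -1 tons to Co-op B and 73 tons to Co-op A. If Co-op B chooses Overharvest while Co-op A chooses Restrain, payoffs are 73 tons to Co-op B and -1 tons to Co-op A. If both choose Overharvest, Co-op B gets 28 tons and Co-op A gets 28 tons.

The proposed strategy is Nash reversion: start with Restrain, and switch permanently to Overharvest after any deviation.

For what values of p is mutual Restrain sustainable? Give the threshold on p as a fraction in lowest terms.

304/315

Expected continuation weight on next period's payoff is β·p = 7/8·p, which plays the role of the discount factor.
Cooperation requires 7/8·p ≥ (73−35)/(73−28) = 38/45, hence p ≥ 304/315.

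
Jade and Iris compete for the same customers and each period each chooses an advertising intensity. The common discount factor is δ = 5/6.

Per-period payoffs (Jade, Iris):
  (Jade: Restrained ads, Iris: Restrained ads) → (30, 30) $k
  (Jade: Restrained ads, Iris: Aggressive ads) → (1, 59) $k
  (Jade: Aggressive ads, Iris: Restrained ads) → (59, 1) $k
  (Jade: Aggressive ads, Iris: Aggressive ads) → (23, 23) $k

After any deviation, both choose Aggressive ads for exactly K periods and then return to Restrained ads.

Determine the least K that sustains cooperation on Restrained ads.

10

No profitable deviation requires (30−23)(δ+…+δ^K) ≥ 59−30, i.e. δ+…+δ^K ≥ 29/7 ≈ 4.1429.
With δ = 5/6, the partial sums are K=1: 0.8333, K=2: 1.5278, …, K=8: 3.8372, K=9: 4.0310, K=10: 4.1925.
K = 10 is the first length at which the sum reaches 4.1429.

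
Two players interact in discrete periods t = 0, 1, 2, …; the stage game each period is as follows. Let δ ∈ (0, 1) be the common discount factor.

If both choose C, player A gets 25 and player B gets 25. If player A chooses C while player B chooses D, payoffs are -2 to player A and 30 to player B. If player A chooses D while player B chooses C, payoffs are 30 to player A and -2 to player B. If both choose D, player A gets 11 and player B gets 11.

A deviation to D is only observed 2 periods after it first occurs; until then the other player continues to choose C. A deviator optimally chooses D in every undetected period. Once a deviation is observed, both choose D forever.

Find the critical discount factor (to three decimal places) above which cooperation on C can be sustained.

Deviating for the 2 undetected periods gains 30−25 = 5 per period over cooperation, then loses 25−11 = 14 per period forever once punishment starts.
Gain: 5(1 + δ + … + δ^1); loss: 14·δ^2/(1−δ).
No profitable deviation ⇔ 5(1−δ^2) ≤ 14·δ^2, i.e. δ^2 ≥ 5/(5+14) = 5/19.
Hence δ ≥ (5/19)^(1/2) ≈ 0.513.

0.513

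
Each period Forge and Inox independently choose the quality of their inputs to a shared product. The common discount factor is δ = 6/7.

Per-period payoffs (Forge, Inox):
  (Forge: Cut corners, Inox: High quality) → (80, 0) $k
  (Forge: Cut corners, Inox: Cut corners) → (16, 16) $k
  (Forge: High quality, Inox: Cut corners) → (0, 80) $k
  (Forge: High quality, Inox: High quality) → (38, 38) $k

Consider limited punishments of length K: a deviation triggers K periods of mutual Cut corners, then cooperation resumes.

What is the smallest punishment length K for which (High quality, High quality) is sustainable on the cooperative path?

Need Σ_{k=1}^{K} δ^k ≥ (80−38)/(38−16) = 1.9091 at δ = 6/7.
At K = 2 the sum is 1.5918 < 1.9091; at K = 3 it is 2.2216 ≥ 1.9091.
So the minimum punishment length is K = 3.

3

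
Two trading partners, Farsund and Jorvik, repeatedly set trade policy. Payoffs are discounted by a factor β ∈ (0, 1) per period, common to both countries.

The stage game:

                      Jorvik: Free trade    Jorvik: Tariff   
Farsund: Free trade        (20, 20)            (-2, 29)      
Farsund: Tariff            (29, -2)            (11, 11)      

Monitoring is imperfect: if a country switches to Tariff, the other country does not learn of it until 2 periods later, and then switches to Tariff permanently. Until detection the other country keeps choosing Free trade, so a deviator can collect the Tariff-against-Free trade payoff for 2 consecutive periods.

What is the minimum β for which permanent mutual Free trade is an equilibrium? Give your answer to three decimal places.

0.707

Deviating for the 2 undetected periods gains 29−20 = 9 per period over cooperation, then loses 20−11 = 9 per period forever once punishment starts.
Gain: 9(1 + β + … + β^1); loss: 9·β^2/(1−β).
No profitable deviation ⇔ 9(1−β^2) ≤ 9·β^2, i.e. β^2 ≥ 9/(9+9) = 1/2.
Hence β ≥ (1/2)^(1/2) ≈ 0.707.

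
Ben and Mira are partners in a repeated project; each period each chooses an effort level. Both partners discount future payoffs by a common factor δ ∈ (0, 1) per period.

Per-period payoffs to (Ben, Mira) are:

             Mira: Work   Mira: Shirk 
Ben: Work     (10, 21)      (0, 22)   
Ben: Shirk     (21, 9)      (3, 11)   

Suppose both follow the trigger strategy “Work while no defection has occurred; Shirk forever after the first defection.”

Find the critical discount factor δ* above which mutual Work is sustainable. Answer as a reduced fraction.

Ben's threshold: (21−10)/(21−3) = 11/18.
Mira's threshold: (22−21)/(22−11) = 1/11.
11/18 > 1/11, so Ben binds and δ* = 11/18.

11/18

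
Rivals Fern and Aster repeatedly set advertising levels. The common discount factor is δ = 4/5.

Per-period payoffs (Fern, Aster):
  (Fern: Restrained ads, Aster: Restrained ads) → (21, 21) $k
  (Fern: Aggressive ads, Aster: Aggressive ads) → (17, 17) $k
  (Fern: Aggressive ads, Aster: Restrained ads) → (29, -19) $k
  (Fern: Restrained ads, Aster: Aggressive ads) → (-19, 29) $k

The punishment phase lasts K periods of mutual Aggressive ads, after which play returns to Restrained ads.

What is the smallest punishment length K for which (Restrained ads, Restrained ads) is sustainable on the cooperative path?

Need Σ_{k=1}^{K} δ^k ≥ (29−21)/(21−17) = 2.0000 at δ = 4/5.
At K = 3 the sum is 1.9520 < 2.0000; at K = 4 it is 2.3616 ≥ 2.0000.
So the minimum punishment length is K = 4.

4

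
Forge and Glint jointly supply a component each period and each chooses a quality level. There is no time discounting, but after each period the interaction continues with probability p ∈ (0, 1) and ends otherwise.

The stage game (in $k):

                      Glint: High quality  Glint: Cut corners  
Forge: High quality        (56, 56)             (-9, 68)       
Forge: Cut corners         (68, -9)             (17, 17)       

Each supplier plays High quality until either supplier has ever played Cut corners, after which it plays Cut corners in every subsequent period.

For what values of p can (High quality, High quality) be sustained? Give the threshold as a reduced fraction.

With no time discounting, the continuation probability p plays the role of the discount factor.
Grim-trigger IC: 56/(1−p) ≥ 68 + 17p/(1−p) ⇒ p ≥ (68−56)/(68−17) = 4/17.

4/17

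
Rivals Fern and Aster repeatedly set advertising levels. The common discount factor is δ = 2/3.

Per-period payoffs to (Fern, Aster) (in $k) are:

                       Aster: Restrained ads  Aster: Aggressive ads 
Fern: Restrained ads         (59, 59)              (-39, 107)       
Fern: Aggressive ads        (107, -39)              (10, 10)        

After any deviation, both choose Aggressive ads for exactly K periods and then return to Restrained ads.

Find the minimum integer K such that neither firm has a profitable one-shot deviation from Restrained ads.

2

No profitable deviation requires (59−10)(δ+…+δ^K) ≥ 107−59, i.e. δ+…+δ^K ≥ 48/49 ≈ 0.9796.
With δ = 2/3, the partial sums are K=1: 0.6667, K=2: 1.1111.
K = 2 is the first length at which the sum reaches 0.9796.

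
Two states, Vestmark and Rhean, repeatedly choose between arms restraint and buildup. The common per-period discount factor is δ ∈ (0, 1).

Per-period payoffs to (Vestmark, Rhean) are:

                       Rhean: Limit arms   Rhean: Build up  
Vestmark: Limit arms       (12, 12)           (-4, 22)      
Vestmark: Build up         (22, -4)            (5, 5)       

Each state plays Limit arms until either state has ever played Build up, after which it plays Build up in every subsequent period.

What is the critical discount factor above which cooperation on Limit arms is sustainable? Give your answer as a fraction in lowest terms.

10/17

12/(1−δ) ≥ 22 + 5δ/(1−δ)
12 ≥ 22 − 17δ
δ ≥ 10/17.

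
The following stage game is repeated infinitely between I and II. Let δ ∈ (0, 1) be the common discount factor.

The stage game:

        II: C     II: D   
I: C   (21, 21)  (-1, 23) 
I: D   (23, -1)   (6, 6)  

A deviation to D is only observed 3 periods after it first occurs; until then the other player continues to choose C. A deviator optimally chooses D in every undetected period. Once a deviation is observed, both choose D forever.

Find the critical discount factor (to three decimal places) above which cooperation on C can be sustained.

0.490

The best deviation is to choose D for all 3 undetected periods, earning 23 each, then 6 forever once detected.
Deviation value: 23(1−δ^3)/(1−δ) + 6δ^3/(1−δ); cooperation value: 21/(1−δ).
IC: 21 ≥ 23(1−δ^3) + 6δ^3 = 23 − 17δ^3.
So δ^3 ≥ 2/17, giving δ ≥ (2/17)^(1/3) ≈ 0.490.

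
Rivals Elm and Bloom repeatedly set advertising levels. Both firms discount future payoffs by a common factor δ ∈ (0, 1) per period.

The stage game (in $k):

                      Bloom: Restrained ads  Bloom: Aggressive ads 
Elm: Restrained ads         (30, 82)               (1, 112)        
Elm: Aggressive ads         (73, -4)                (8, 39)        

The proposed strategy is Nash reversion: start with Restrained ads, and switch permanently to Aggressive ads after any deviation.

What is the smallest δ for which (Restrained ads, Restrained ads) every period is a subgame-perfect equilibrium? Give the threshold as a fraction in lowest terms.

Elm: cooperation gives 30 each period; deviation gives 73 once then 8 forever.
  30/(1−δ) ≥ 73 + 8δ/(1−δ) ⇒ δ ≥ 43/65.
Bloom: cooperation gives 82 each period; deviation gives 112 once then 39 forever.
  δ ≥ 30/73.
Both must hold, so the binding constraint is Elm's: δ ≥ 43/65.

43/65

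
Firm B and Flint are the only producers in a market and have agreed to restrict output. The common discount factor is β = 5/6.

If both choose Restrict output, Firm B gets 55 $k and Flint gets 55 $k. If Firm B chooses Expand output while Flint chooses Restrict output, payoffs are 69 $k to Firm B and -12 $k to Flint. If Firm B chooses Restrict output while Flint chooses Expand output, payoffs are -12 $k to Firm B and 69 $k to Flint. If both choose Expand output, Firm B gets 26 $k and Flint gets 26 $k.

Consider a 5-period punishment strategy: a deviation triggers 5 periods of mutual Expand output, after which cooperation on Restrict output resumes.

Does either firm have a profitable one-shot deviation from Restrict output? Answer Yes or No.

No

Comparing payoff streams over the 6 periods until play realigns: cooperate → 55(1+β+…+β^5); deviate → 69 + 26(β+…+β^5).
Cooperation is sustained iff (55−26)(β+…+β^5) ≥ 69−55.
β+…+β^5 = 5/6·(1−(5/6)^5)/(1−5/6) = 2.9906, and (69−55)/(55−26) = 0.4828.
2.9906 ≥ 0.4828, so cooperation is sustainable.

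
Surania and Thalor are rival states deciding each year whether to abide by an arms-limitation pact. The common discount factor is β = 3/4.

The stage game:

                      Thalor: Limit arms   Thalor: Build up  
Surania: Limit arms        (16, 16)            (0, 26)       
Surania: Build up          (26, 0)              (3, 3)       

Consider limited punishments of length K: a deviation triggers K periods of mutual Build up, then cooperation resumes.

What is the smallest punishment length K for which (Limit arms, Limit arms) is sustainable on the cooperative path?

2

Need Σ_{k=1}^{K} β^k ≥ (26−16)/(16−3) = 0.7692 at β = 3/4.
At K = 1 the sum is 0.7500 < 0.7692; at K = 2 it is 1.3125 ≥ 0.7692.
So the minimum punishment length is K = 2.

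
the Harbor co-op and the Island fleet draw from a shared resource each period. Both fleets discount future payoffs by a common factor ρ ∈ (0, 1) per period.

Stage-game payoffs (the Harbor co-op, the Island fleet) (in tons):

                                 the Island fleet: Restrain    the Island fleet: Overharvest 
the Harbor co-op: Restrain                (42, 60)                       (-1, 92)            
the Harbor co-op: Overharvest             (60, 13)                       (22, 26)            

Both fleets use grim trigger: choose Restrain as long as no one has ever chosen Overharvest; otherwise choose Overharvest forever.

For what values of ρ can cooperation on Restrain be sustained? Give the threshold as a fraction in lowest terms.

16/33

For the Harbor co-op: deviation gain 60−42 = 18, per-period punishment loss 42−22 = 20. IC gives ρ ≥ 18/38 = 9/19.
For the Island fleet: gain 32, loss 34 per period, so ρ ≥ 32/66 = 16/33.
The tighter constraint is the Island fleet's, so cooperation needs ρ ≥ 16/33.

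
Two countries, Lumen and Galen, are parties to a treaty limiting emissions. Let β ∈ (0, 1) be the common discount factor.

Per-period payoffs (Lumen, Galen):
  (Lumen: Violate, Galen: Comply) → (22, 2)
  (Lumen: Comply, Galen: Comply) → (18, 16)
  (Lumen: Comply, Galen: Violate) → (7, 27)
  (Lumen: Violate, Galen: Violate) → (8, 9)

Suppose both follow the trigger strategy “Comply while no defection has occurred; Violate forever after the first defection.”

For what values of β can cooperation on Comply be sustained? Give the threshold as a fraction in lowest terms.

Lumen: cooperation gives 18 each period; deviation gives 22 once then 8 forever.
  18/(1−β) ≥ 22 + 8β/(1−β) ⇒ β ≥ 4/14 = 2/7.
Galen: cooperation gives 16 each period; deviation gives 27 once then 9 forever.
  β ≥ 11/18.
Both must hold, so the binding constraint is Galen's: β ≥ 11/18.

11/18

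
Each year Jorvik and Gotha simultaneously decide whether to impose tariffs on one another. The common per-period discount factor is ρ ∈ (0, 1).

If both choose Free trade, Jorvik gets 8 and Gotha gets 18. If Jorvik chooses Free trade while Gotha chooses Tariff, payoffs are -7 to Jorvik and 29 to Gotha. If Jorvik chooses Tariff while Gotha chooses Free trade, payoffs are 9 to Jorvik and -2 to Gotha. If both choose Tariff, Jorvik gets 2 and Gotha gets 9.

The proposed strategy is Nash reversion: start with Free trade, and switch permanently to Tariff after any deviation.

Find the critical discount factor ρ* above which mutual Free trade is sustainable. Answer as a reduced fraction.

11/20

For Jorvik: deviation gain 9−8 = 1, per-period punishment loss 8−2 = 6. IC gives ρ ≥ 1/7.
For Gotha: gain 11, loss 9 per period, so ρ ≥ 11/20.
The tighter constraint is Gotha's, so cooperation needs ρ ≥ 11/20.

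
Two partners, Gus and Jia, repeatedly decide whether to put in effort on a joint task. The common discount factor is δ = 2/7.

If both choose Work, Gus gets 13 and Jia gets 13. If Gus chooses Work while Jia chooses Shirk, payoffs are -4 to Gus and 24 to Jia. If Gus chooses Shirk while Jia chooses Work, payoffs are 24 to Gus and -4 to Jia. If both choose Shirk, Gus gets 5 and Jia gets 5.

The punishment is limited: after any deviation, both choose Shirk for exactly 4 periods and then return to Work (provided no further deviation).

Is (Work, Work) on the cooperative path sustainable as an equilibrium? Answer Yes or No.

No

A one-shot deviation gives 24 now, then 5 for 4 periods, then back to 13.
Gain from deviating: (24−13) today; loss: (13−5) in each of the next 4 periods.
No-deviation condition: (13−5)(δ+…+δ^4) ≥ 24−13, i.e. δ+…+δ^4 ≥ 11/8.
At δ = 2/7: δ+…+δ^4 = 0.3973 < 1.3750.
So cooperation is not sustainable.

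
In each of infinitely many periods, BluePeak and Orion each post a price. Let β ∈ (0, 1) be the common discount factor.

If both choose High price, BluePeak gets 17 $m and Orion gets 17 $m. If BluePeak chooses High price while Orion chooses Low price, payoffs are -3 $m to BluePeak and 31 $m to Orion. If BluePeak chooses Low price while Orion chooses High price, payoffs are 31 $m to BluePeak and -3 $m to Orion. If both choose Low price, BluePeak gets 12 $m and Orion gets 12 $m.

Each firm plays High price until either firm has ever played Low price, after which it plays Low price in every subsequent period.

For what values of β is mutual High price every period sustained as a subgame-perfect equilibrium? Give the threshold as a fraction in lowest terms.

Cooperation forever yields 17 each period: 17/(1−β).
Deviating yields 31 once, then 12 forever: 31 + 12β/(1−β).
No profitable deviation requires 17/(1−β) ≥ 31 + 12β/(1−β).
Multiplying by (1−β): 17 ≥ 31(1−β) + 12β = 31 − 19β.
So 19β ≥ 14, i.e. β ≥ 14/19.

14/19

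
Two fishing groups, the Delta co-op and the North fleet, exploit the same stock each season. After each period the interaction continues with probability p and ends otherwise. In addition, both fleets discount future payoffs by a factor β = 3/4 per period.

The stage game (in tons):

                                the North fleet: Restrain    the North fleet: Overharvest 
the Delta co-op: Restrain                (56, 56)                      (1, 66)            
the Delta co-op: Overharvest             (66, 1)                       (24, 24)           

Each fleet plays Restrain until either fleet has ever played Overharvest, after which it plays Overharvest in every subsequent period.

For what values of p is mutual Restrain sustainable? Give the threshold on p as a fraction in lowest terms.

20/63

Expected continuation weight on next period's payoff is β·p = 3/4·p, which plays the role of the discount factor.
Cooperation requires 3/4·p ≥ (66−56)/(66−24) = 5/21, hence p ≥ 20/63.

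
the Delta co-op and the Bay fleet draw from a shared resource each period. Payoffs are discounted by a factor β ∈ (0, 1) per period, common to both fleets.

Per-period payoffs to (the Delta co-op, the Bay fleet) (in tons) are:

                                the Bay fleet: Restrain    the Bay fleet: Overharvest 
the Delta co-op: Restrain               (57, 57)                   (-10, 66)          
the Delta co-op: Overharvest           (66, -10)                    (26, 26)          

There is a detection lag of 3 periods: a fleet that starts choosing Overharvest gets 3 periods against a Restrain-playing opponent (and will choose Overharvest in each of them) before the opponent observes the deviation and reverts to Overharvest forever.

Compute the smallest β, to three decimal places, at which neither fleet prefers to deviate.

0.608

Deviating for the 3 undetected periods gains 66−57 = 9 per period over cooperation, then loses 57−26 = 31 per period forever once punishment starts.
Gain: 9(1 + β + … + β^2); loss: 31·β^3/(1−β).
No profitable deviation ⇔ 9(1−β^3) ≤ 31·β^3, i.e. β^3 ≥ 9/(9+31) = 9/40.
Hence β ≥ (9/40)^(1/3) ≈ 0.608.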